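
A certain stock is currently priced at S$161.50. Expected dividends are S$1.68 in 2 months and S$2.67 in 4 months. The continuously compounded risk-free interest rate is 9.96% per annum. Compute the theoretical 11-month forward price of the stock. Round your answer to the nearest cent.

PV(dividends) I = 1.68·e^(−0.0996·2/12) + 2.67·e^(−0.0996·4/12)
I = 1.6523 + 2.5828 = 4.2351
F = (S − I)·e^(rT) = (161.50 − 4.2351) · e^(0.0996·11/12)
= 157.2649 · e^0.091300 = 157.2649 × 1.095598 = S$172.30

S$172.30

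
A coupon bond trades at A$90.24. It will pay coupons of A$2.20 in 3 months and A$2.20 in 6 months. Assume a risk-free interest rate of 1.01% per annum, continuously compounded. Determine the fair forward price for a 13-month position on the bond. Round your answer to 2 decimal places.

A$86.80

PV(coupons) I = 2.20·e^(−0.0101·3/12) + 2.20·e^(−0.0101·6/12)
I = 2.1945 + 2.1889 = 4.3834
F = (S − I)·e^(rT) = (90.24 − 4.3834) · e^(0.0101·13/12)
= 85.8566 · e^0.010942 = 85.8566 × 1.011002 = A$86.80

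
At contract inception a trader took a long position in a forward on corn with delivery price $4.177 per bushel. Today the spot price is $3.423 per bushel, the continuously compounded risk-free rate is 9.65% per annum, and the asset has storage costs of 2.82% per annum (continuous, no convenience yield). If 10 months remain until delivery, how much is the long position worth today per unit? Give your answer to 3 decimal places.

-$0.350 per bushel

Current fair forward for the remaining 10 months: F = S·e^((r + u)·T), (r + u) = 0.0965 + 0.0282 = 0.1247
F = 3.423 · e^(0.1247 × 10/12) = 3.423 × 1.109508 = 3.7978
Value of long forward = (F − K)·e^(−rT) = (3.7978 − 4.177) · e^(−0.0965·10/12)
= -0.3792 × 0.922732 = -0.350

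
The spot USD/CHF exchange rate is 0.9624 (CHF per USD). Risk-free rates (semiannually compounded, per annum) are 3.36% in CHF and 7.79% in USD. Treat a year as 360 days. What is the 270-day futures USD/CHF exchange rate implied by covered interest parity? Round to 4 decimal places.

0.9318

By covered interest parity, F = S · (1+r_CHF/2)^(2T) / (1+r_USD/2)^(2T)
= 0.9624 × 1.025306 / 1.058990 = 0.9624 × 0.968192
F = 0.9318 CHF per USD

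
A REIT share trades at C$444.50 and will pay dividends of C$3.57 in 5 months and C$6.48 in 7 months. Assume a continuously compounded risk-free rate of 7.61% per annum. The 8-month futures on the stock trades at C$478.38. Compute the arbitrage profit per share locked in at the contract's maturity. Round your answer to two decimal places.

C$20.91 per share

PV(dividends) I = 3.57·e^(−0.0761·5/12) + 6.48·e^(−0.0761·7/12) = 9.6572
Fair futures F* = (S − I)·e^(rT) = (444.50 − 9.6572)·e^0.050733 = 434.8428 × 1.052042 = 457.4729
Market C$478.38 > fair 457.4729: forward overpriced → cash-and-carry (borrow at r, buy the stock and collect the dividends, short the forward).
Profit at T = |F_mkt − F*| = |478.38 − 457.4729| = C$20.91 per share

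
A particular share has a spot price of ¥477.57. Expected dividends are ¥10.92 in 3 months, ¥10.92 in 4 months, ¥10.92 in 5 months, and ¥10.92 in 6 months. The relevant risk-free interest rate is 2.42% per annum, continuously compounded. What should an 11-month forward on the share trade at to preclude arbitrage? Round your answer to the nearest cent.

PV(dividends) I = 10.92·e^(−0.0242·3/12) + 10.92·e^(−0.0242·4/12) + 10.92·e^(−0.0242·5/12) + 10.92·e^(−0.0242·6/12)
I = 10.8541 + 10.8323 + 10.8104 + 10.7887 = 43.2855
F = (S − I)·e^(rT) = (477.57 − 43.2855) · e^(0.0242·11/12)
= 434.2845 · e^0.022183 = 434.2845 × 1.022431 = ¥444.03

¥444.03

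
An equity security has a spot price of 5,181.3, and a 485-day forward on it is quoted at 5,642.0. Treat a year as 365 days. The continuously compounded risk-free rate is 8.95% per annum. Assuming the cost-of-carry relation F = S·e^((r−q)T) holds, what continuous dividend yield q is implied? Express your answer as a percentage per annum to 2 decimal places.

2.54%

From F = S·e^((r−q)T): (r − q) = ln(F/S)/T
ln(5642.0/5181.3) = ln(1.088916) = 0.085183
(r − q) = 0.085183 / (485/365) = 0.064107
q = r − ln(F/S)/T = 0.0895 − 0.064107 = 0.025393
q = 2.54%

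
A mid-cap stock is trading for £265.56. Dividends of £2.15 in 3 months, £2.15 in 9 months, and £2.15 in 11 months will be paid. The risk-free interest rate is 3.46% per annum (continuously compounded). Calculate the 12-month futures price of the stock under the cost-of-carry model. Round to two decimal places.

£268.38

PV(dividends) I = 2.15·e^(−0.0346·3/12) + 2.15·e^(−0.0346·9/12) + 2.15·e^(−0.0346·11/12)
I = 2.1315 + 2.0949 + 2.0829 = 6.3093
F = (S − I)·e^(rT) = (265.56 − 6.3093) · e^(0.0346·12/12)
= 259.2507 · e^0.034600 = 259.2507 × 1.035206 = £268.38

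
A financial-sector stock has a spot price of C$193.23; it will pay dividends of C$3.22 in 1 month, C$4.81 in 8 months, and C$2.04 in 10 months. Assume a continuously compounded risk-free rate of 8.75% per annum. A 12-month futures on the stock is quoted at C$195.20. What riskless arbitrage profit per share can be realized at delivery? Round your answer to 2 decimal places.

C$5.19 per share

PV(dividends) I = 3.22·e^(−0.0875·1/12) + 4.81·e^(−0.0875·8/12) + 2.04·e^(−0.0875·10/12) = 9.6306
Fair futures F* = (S − I)·e^(rT) = (193.23 − 9.6306)·e^0.087500 = 183.5994 × 1.091442 = 200.3881
Market C$195.20 < fair 200.3881: forward underpriced → reverse cash-and-carry (short the stock, invest proceeds at r, pay the dividends, go long the forward).
Profit at T = |F_mkt − F*| = |195.20 − 200.3881| = C$5.19 per share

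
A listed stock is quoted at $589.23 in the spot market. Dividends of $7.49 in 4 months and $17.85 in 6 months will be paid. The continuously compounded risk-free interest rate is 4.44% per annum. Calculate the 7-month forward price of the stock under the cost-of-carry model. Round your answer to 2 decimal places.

$579.20

PV(dividends) I = 7.49·e^(−0.0444·4/12) + 17.85·e^(−0.0444·6/12)
I = 7.3800 + 17.4581 = 24.8381
F = (S − I)·e^(rT) = (589.23 − 24.8381) · e^(0.0444·7/12)
= 564.3919 · e^0.025900 = 564.3919 × 1.026238 = $579.20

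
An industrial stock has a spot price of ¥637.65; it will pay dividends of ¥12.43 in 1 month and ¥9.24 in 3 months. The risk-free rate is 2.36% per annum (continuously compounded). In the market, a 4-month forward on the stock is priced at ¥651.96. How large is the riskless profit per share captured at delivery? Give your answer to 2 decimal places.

PV(dividends) I = 12.43·e^(−0.0236·1/12) + 9.24·e^(−0.0236·3/12) = 21.5912
Fair forward F* = (S − I)·e^(rT) = (637.65 − 21.5912)·e^0.007867 = 616.0588 × 1.007898 = 620.9244
Market ¥651.96 > fair 620.9244: forward overpriced → cash-and-carry (borrow at r, buy the stock and collect the dividends, short the forward).
Profit at T = |F_mkt − F*| = |651.96 − 620.9244| = ¥31.04 per share

¥31.04 per share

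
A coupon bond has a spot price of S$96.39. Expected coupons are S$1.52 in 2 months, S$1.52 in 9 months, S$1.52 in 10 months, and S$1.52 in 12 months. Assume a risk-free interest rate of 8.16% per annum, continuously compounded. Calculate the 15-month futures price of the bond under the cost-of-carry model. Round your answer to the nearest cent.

PV(coupons) I = 1.52·e^(−0.0816·2/12) + 1.52·e^(−0.0816·9/12) + 1.52·e^(−0.0816·10/12) + 1.52·e^(−0.0816·12/12)
I = 1.4995 + 1.4298 + 1.4201 + 1.4009 = 5.7503
F = (S − I)·e^(rT) = (96.39 − 5.7503) · e^(0.0816·15/12)
= 90.6397 · e^0.102000 = 90.6397 × 1.107383 = S$100.37

S$100.37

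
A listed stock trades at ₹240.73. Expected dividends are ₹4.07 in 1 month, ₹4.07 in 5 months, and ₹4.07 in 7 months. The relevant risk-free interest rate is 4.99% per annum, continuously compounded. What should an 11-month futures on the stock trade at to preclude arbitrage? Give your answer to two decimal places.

PV(dividends) I = 4.07·e^(−0.0499·1/12) + 4.07·e^(−0.0499·5/12) + 4.07·e^(−0.0499·7/12)
I = 4.0531 + 3.9863 + 3.9532 = 11.9926
F = (S − I)·e^(rT) = (240.73 − 11.9926) · e^(0.0499·11/12)
= 228.7374 · e^0.045742 = 228.7374 × 1.046804 = ₹239.44

₹239.44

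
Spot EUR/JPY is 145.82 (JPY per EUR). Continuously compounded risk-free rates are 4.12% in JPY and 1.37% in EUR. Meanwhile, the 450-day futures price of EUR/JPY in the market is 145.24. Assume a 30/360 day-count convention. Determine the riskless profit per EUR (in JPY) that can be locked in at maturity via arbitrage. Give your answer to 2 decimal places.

5.68 per EUR (in JPY)

Fair futures: F* = S·e^(carry·T), with carry = (r_JPY − r_EUR) = 0.0412 − 0.0137 = 0.0275
F* = 145.82 · e^(0.0275 × 450/360) = 145.82 · e^0.034375 = 145.82 × 1.034973 = 150.9198
Market 145.24 < fair 150.9198: forward underpriced → reverse cash-and-carry (short spot, go long the forward).
At maturity, profit = |F_mkt − F*| = |145.24 − 150.9198| = 5.68 per EUR (in JPY)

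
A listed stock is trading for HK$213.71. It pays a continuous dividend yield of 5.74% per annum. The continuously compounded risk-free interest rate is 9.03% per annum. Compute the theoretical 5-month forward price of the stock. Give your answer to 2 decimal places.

F = S·e^((r − q)T) = 213.71 · e^((0.0903 − 0.0574) × 5/12)
= 213.71 · e^0.013708 = 213.71 × 1.013802
F = HK$216.66

HK$216.66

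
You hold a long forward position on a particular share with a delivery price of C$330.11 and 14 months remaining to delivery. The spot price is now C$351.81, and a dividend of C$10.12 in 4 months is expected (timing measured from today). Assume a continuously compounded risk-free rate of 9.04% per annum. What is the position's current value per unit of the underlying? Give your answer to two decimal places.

PV(remaining dividends) I = 10.12·e^(−0.0904·4/12) = 9.8196
Current forward F = (S − I)·e^(rT) = (351.81 − 9.8196)·e^(0.0904·14/12) = 341.9904 × 1.111229 = 380.0297
Value (long) = (F − K)·e^(−rT) = (380.0297 − 330.11) × 0.899904 = 44.9229
Value = C$44.92

C$44.92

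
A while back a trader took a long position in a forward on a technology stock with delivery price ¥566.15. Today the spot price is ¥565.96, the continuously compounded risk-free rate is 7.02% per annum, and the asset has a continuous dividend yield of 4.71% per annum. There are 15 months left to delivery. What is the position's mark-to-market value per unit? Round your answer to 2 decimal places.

¥15.01

Current fair forward for the remaining 15 months: F = S·e^((r − q)·T), (r − q) = 0.0702 − 0.0471 = 0.0231
F = 565.96 · e^(0.0231 × 15/12) = 565.96 × 1.029296 = 582.5404
Value of long forward = (F − K)·e^(−rT) = (582.5404 − 566.15) · e^(−0.0702·15/12)
= 16.3904 × 0.915990 = 15.01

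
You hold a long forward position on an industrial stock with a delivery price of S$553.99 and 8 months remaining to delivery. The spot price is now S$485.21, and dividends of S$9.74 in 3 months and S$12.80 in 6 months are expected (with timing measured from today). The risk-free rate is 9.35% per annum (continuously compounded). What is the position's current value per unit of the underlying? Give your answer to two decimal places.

PV(remaining dividends) I = 9.74·e^(−0.0935·3/12) + 12.80·e^(−0.0935·6/12) = 21.7303
Current forward F = (S − I)·e^(rT) = (485.21 − 21.7303)·e^(0.0935·8/12) = 463.4797 × 1.064317 = 493.2893
Value (long) = (F − K)·e^(−rT) = (493.2893 − 553.99) × 0.939570 = -57.0326
Value = -S$57.03

-S$57.03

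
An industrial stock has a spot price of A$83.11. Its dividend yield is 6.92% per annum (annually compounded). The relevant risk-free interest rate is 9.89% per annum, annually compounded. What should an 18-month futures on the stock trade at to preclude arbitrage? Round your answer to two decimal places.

F = S · (1+r)^T / (1+q)^T
= 83.11 × 1.151960 / 1.105576 = 83.11 × 1.041955
F = A$86.60

A$86.60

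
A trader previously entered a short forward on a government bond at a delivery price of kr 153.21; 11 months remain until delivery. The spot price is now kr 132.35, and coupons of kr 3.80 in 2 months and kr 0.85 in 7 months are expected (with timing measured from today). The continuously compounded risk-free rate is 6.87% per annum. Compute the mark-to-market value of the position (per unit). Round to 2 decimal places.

PV(remaining coupons) I = 3.80·e^(−0.0687·2/12) + 0.85·e^(−0.0687·7/12) = 4.5733
Current forward F = (S − I)·e^(rT) = (132.35 − 4.5733)·e^(0.0687·11/12) = 127.7767 × 1.065000 = 136.0822
Value (long) = (F − K)·e^(−rT) = (136.0822 − 153.21) × 0.938967 = -16.0824
Short position value = −(long value) = kr 16.08

kr 16.08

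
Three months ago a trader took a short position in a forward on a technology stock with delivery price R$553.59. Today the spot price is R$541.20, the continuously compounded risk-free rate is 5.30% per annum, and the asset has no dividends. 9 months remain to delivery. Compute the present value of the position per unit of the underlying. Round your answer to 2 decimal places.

-R$9.18

Current fair forward for the remaining 9 months: F = S·e^(r·T), r = 0.0530
F = 541.20 · e^(0.0530 × 9/12) = 541.20 × 1.040551 = 563.1462
Value of long forward = (F − K)·e^(−rT) = (563.1462 − 553.59) · e^(−0.0530·9/12)
= 9.5562 × 0.961030 = 9.18
Short position value = −(long value) = -R$9.18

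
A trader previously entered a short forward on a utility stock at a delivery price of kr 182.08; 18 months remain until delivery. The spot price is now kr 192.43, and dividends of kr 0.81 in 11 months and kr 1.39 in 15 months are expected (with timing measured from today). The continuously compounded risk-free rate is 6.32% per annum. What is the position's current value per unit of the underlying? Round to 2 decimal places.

PV(remaining dividends) I = 0.81·e^(−0.0632·11/12) + 1.39·e^(−0.0632·15/12) = 2.0488
Current forward F = (S − I)·e^(rT) = (192.43 − 2.0488)·e^(0.0632·18/12) = 190.3812 × 1.099439 = 209.3125
Value (long) = (F − K)·e^(−rT) = (209.3125 − 182.08) × 0.909555 = 24.7695
Short position value = −(long value) = -kr 24.77

-kr 24.77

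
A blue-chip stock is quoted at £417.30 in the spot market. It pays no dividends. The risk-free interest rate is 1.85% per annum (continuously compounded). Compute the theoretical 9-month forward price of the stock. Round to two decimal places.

F = S·e^(rT) = 417.30 · e^(0.0185 × 9/12)
= 417.30 · e^0.013875 = 417.30 × 1.013972
F = £423.13

£423.13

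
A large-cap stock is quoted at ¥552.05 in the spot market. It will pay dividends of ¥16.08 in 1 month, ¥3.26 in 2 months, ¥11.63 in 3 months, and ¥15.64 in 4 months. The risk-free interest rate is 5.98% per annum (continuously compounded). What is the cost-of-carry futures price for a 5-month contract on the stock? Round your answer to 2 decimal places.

¥518.80

PV(dividends) I = 16.08·e^(−0.0598·1/12) + 3.26·e^(−0.0598·2/12) + 11.63·e^(−0.0598·3/12) + 15.64·e^(−0.0598·4/12)
I = 16.0001 + 3.2277 + 11.4574 + 15.3313 = 46.0165
F = (S − I)·e^(rT) = (552.05 − 46.0165) · e^(0.0598·5/12)
= 506.0335 · e^0.024917 = 506.0335 × 1.025230 = ¥518.80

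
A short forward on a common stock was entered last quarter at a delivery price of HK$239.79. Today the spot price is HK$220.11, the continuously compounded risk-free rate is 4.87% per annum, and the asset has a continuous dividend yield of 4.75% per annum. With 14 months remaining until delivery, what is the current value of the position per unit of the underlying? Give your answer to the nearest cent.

Current fair forward for the remaining 14 months: F = S·e^((r − q)·T), (r − q) = 0.0487 − 0.0475 = 0.0012
F = 220.11 · e^(0.0012 × 14/12) = 220.11 × 1.001401 = 220.4184
Value of long forward = (F − K)·e^(−rT) = (220.4184 − 239.79) · e^(−0.0487·14/12)
= -19.3716 × 0.944767 = -18.30
Short position value = −(long value) = HK$18.30

HK$18.30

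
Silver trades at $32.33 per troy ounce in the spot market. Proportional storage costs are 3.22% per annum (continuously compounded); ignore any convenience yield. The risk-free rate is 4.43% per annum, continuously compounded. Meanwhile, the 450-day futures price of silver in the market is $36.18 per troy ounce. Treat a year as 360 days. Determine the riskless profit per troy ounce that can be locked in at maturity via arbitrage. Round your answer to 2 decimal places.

Fair futures: F* = S·e^(carry·T), with carry = (r + u) = 0.0443 + 0.0322 = 0.0765
F* = 32.33 · e^(0.0765 × 450/360) = 32.33 · e^0.095625 = 32.33 × 1.100346 = $35.5742
Market $36.18 > fair $35.5742: forward overpriced → cash-and-carry (buy spot, short the forward).
At maturity, profit = |F_mkt − F*| = |36.18 − 35.5742| = $0.61 per troy ounce

$0.61 per troy ounce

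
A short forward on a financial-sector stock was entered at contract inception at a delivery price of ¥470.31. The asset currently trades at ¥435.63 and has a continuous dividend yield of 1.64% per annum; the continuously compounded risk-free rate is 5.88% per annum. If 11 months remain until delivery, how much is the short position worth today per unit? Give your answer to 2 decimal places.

Current fair forward for the remaining 11 months: F = S·e^((r − q)·T), (r − q) = 0.0588 − 0.0164 = 0.0424
F = 435.63 · e^(0.0424 × 11/12) = 435.63 × 1.039632 = 452.8949
Value of long forward = (F − K)·e^(−rT) = (452.8949 − 470.31) · e^(−0.0588·11/12)
= -17.4151 × 0.947527 = -16.50
Short position value = −(long value) = ¥16.50

¥16.50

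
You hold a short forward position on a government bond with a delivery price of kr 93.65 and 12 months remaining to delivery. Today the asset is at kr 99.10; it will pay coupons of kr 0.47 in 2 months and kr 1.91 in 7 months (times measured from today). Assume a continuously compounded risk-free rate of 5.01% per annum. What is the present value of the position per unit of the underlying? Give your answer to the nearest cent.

-kr 7.71

PV(remaining coupons) I = 0.47·e^(−0.0501·2/12) + 1.91·e^(−0.0501·7/12) = 2.3211
Current forward F = (S − I)·e^(rT) = (99.10 − 2.3211)·e^(0.0501·12/12) = 96.7789 × 1.051376 = 101.7510
Value (long) = (F − K)·e^(−rT) = (101.7510 − 93.65) × 0.951134 = 7.7051
Short position value = −(long value) = -kr 7.71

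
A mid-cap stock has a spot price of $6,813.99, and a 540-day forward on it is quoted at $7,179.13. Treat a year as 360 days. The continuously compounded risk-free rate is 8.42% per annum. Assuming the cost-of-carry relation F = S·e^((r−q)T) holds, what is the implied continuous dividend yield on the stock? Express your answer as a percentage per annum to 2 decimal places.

4.94%

From F = S·e^((r−q)T): (r − q) = ln(F/S)/T
ln(7179.13/6813.99) = ln(1.053587) = 0.052201
(r − q) = 0.052201 / (540/360) = 0.034801
q = r − ln(F/S)/T = 0.0842 − 0.034801 = 0.049399
q = 4.94%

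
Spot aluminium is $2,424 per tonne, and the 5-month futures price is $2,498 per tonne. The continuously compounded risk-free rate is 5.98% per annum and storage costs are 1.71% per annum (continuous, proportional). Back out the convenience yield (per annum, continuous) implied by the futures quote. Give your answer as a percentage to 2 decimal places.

0.47%

F = S·e^((r+u−y)T) ⇒ (r+u−y) = ln(F/S)/T
ln(2498/2424) = 0.030071; /T ⇒ 0.072170
y = r + u − ln(F/S)/T = 0.0598 + 0.0171 − 0.072170 = 0.004730
y = 0.47%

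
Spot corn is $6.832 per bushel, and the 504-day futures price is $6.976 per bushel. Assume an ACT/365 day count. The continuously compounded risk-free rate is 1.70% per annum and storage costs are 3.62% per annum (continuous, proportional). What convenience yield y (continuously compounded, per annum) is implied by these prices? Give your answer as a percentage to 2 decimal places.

F = S·e^((r+u−y)T) ⇒ (r+u−y) = ln(F/S)/T
ln(6.976/6.832) = 0.020858; /T ⇒ 0.015105
y = r + u − ln(F/S)/T = 0.0170 + 0.0362 − 0.015105 = 0.038095
y = 3.81%

3.81%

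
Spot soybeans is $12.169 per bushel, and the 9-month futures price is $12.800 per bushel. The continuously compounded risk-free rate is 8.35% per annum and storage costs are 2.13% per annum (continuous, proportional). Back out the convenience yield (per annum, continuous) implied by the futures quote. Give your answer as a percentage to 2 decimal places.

3.74%

F = S·e^((r+u−y)T) ⇒ (r+u−y) = ln(F/S)/T
ln(12.800/12.169) = 0.050553; /T ⇒ 0.067404
y = r + u − ln(F/S)/T = 0.0835 + 0.0213 − 0.067404 = 0.037396
y = 3.74%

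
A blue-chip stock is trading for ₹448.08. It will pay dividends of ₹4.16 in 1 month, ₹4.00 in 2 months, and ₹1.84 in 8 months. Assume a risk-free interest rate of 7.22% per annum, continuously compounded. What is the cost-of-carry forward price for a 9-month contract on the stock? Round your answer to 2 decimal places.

PV(dividends) I = 4.16·e^(−0.0722·1/12) + 4.00·e^(−0.0722·2/12) + 1.84·e^(−0.0722·8/12)
I = 4.1350 + 3.9522 + 1.7535 = 9.8407
F = (S − I)·e^(rT) = (448.08 − 9.8407) · e^(0.0722·9/12)
= 438.2393 · e^0.054150 = 438.2393 × 1.055643 = ₹462.62

₹462.62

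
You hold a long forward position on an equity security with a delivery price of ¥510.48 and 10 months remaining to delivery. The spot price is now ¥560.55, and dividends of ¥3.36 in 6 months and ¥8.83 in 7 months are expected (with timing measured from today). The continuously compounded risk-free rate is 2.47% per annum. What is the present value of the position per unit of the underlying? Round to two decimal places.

PV(remaining dividends) I = 3.36·e^(−0.0247·6/12) + 8.83·e^(−0.0247·7/12) = 12.0224
Current forward F = (S − I)·e^(rT) = (560.55 − 12.0224)·e^(0.0247·10/12) = 548.5276 × 1.020797 = 559.9353
Value (long) = (F − K)·e^(−rT) = (559.9353 − 510.48) × 0.979627 = 48.4477
Value = ¥48.45

¥48.45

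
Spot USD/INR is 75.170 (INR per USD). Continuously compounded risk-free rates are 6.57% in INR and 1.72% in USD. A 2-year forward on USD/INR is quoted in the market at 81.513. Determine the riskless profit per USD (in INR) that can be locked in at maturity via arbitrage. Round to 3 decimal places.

Fair forward: F* = S·e^(carry·T), with carry = (r_INR − r_USD) = 0.0657 − 0.0172 = 0.0485
F* = 75.170 · e^(0.0485 × 2) = 75.170 · e^0.097000 = 75.170 × 1.101860 = 82.8268
Market 81.513 < fair 82.8268: forward underpriced → reverse cash-and-carry (short spot, go long the forward).
At maturity, profit = |F_mkt − F*| = |81.513 − 82.8268| = 1.314 per USD (in INR)

1.314 per USD (in INR)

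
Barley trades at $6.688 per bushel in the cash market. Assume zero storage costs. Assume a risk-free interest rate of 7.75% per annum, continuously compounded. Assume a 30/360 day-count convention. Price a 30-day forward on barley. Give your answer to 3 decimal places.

$6.731 per bushel

F = S·e^(rT) = 6.688 · e^(0.0775 × 30/360) = 6.688 · e^0.006458
= 6.688 × 1.006479 = $6.731 per bushel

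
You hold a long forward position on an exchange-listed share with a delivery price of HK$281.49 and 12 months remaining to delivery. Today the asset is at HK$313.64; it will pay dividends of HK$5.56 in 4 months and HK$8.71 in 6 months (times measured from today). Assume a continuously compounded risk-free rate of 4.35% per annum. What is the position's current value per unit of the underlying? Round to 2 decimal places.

PV(remaining dividends) I = 5.56·e^(−0.0435·4/12) + 8.71·e^(−0.0435·6/12) = 14.0026
Current forward F = (S − I)·e^(rT) = (313.64 − 14.0026)·e^(0.0435·12/12) = 299.6374 × 1.044460 = 312.9593
Value (long) = (F − K)·e^(−rT) = (312.9593 − 281.49) × 0.957433 = 30.1297
Value = HK$30.13

HK$30.13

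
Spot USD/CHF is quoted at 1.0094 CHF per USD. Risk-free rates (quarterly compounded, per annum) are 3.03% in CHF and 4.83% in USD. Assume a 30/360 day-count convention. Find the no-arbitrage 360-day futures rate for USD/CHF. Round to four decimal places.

By covered interest parity, F = S · (1+r_CHF/4)^(4T) / (1+r_USD/4)^(4T)
= 1.0094 × 1.030646 / 1.049182 = 1.0094 × 0.982333
F = 0.9916 CHF per USD

0.9916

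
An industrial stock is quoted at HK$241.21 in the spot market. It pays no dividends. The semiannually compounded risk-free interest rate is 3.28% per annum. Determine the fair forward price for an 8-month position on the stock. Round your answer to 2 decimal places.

F = S · (1+r/2)^(2T)
= 241.21 × 1.021926
F = HK$246.50

HK$246.50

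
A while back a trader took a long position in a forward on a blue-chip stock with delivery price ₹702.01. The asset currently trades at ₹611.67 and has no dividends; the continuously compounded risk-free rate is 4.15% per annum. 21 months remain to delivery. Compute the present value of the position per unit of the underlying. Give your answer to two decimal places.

Current fair forward for the remaining 21 months: F = S·e^(r·T), r = 0.0415
F = 611.67 · e^(0.0415 × 21/12) = 611.67 × 1.075327 = 657.7453
Value of long forward = (F − K)·e^(−rT) = (657.7453 − 702.01) · e^(−0.0415·21/12)
= -44.2647 × 0.929949 = -41.16

-₹41.16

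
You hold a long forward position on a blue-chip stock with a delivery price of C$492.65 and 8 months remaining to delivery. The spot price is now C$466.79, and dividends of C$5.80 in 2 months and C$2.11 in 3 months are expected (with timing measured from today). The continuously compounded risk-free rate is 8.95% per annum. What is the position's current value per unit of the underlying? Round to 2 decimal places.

PV(remaining dividends) I = 5.80·e^(−0.0895·2/12) + 2.11·e^(−0.0895·3/12) = 7.7774
Current forward F = (S − I)·e^(rT) = (466.79 − 7.7774)·e^(0.0895·8/12) = 459.0126 × 1.061483 = 487.2341
Value (long) = (F − K)·e^(−rT) = (487.2341 − 492.65) × 0.942079 = -5.1022
Value = -C$5.10

-C$5.10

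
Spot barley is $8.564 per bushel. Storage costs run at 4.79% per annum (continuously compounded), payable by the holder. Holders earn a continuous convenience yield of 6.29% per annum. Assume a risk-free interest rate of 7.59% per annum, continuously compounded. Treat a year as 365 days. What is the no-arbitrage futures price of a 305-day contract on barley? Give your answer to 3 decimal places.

$9.011 per bushel

Net carry = r + u − y = 0.0759 + 0.0479 − 0.0629 = 0.0609
F = S·e^((r+u−y)T) = 8.564 · e^(0.0609 × 305/365) = 8.564 · e^0.050889
= 8.564 × 1.052206 = $9.011 per bushel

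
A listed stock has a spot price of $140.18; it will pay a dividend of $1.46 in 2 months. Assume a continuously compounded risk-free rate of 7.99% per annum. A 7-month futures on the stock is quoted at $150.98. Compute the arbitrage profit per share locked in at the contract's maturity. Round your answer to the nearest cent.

$5.62 per share

PV(dividends) I = 1.46·e^(−0.0799·2/12) = 1.4407
Fair futures F* = (S − I)·e^(rT) = (140.18 − 1.4407)·e^0.046608 = 138.7393 × 1.047711 = 145.3587
Market $150.98 > fair 145.3587: forward overpriced → cash-and-carry (borrow at r, buy the stock and collect the dividends, short the forward).
Profit at T = |F_mkt − F*| = |150.98 − 145.3587| = $5.62 per share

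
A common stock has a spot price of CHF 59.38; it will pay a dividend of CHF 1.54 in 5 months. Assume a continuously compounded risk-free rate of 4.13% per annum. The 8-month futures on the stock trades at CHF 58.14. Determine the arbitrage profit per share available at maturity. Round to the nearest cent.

CHF 1.34 per share

PV(dividends) I = 1.54·e^(−0.0413·5/12) = 1.5137
Fair futures F* = (S − I)·e^(rT) = (59.38 − 1.5137)·e^0.027533 = 57.8663 × 1.027916 = 59.4817
Market CHF 58.14 < fair 59.4817: forward underpriced → reverse cash-and-carry (short the stock, invest proceeds at r, pay the dividends, go long the forward).
Profit at T = |F_mkt − F*| = |58.14 − 59.4817| = CHF 1.34 per share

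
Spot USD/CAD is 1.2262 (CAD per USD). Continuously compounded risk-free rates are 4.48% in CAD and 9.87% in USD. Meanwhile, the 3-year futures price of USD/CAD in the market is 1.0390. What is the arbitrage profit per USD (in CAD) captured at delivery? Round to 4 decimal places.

Fair futures: F* = S·e^(carry·T), with carry = (r_CAD − r_USD) = 0.0448 − 0.0987 = -0.0539
F* = 1.2262 · e^(-0.0539 × 3) = 1.2262 · e^-0.161700 = 1.2262 × 0.850696 = 1.0431
Market 1.0390 < fair 1.0431: forward underpriced → reverse cash-and-carry (short spot, go long the forward).
At maturity, profit = |F_mkt − F*| = |1.0390 − 1.0431| = 0.0041 per USD (in CAD)

0.0041 per USD (in CAD)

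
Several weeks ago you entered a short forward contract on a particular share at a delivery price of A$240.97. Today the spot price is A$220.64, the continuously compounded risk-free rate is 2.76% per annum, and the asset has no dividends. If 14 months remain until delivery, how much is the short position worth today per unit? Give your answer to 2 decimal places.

A$12.69

Current fair forward for the remaining 14 months: F = S·e^(r·T), r = 0.0276
F = 220.64 · e^(0.0276 × 14/12) = 220.64 × 1.032724 = 227.8602
Value of long forward = (F − K)·e^(−rT) = (227.8602 − 240.97) · e^(−0.0276·14/12)
= -13.1098 × 0.968313 = -12.69
Short position value = −(long value) = A$12.69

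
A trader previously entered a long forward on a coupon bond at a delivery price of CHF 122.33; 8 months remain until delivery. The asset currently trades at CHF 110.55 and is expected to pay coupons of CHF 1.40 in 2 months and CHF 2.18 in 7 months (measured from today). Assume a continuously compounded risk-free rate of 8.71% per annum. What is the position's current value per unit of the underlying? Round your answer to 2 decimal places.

-CHF 8.33

PV(remaining coupons) I = 1.40·e^(−0.0871·2/12) + 2.18·e^(−0.0871·7/12) = 3.4518
Current forward F = (S − I)·e^(rT) = (110.55 − 3.4518)·e^(0.0871·8/12) = 107.0982 × 1.059786 = 113.5012
Value (long) = (F − K)·e^(−rT) = (113.5012 − 122.33) × 0.943587 = -8.3307
Value = -CHF 8.33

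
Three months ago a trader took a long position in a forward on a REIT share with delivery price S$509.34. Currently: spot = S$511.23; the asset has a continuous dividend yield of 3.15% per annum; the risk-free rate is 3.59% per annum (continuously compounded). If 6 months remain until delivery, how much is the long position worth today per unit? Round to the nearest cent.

S$2.96

Current fair forward for the remaining 6 months: F = S·e^((r − q)·T), (r − q) = 0.0359 − 0.0315 = 0.0044
F = 511.23 · e^(0.0044 × 6/12) = 511.23 × 1.002202 = 512.3557
Value of long forward = (F − K)·e^(−rT) = (512.3557 − 509.34) · e^(−0.0359·6/12)
= 3.0157 × 0.982210 = 2.96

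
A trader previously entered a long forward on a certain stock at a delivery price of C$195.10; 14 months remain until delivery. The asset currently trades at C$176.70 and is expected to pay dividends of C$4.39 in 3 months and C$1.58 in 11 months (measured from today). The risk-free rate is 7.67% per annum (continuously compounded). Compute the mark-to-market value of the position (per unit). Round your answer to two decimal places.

PV(remaining dividends) I = 4.39·e^(−0.0767·3/12) + 1.58·e^(−0.0767·11/12) = 5.7794
Current forward F = (S − I)·e^(rT) = (176.70 − 5.7794)·e^(0.0767·14/12) = 170.9206 × 1.093609 = 186.9203
Value (long) = (F − K)·e^(−rT) = (186.9203 − 195.10) × 0.914404 = -7.4796
Value = -C$7.48

-C$7.48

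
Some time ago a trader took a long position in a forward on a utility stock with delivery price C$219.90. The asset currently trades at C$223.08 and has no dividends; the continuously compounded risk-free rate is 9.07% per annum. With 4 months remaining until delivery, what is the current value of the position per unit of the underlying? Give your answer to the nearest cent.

C$9.73

Current fair forward for the remaining 4 months: F = S·e^(r·T), r = 0.0907
F = 223.08 · e^(0.0907 × 4/12) = 223.08 × 1.030695 = 229.9274
Value of long forward = (F − K)·e^(−rT) = (229.9274 − 219.90) · e^(−0.0907·4/12)
= 10.0274 × 0.970219 = 9.73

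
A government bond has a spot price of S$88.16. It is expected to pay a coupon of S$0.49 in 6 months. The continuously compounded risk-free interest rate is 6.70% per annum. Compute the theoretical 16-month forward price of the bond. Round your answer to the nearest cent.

PV(coupons) I = 0.49·e^(−0.0670·6/12)
I = 0.4739
F = (S − I)·e^(rT) = (88.16 − 0.4739) · e^(0.0670·16/12)
= 87.6861 · e^0.089333 = 87.6861 × 1.093445 = S$95.88

S$95.88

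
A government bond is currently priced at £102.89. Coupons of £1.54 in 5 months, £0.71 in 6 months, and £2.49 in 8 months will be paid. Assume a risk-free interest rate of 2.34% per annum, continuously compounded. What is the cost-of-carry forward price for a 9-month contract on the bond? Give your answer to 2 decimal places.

£99.95

PV(coupons) I = 1.54·e^(−0.0234·5/12) + 0.71·e^(−0.0234·6/12) + 2.49·e^(−0.0234·8/12)
I = 1.5251 + 0.7017 + 2.4515 = 4.6783
F = (S − I)·e^(rT) = (102.89 − 4.6783) · e^(0.0234·9/12)
= 98.2117 · e^0.017550 = 98.2117 × 1.017705 = £99.95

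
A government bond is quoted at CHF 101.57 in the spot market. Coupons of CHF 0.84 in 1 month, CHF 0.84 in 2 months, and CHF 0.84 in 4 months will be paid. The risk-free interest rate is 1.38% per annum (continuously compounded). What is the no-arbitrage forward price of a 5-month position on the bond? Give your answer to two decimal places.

PV(coupons) I = 0.84·e^(−0.0138·1/12) + 0.84·e^(−0.0138·2/12) + 0.84·e^(−0.0138·4/12)
I = 0.8390 + 0.8381 + 0.8361 = 2.5132
F = (S − I)·e^(rT) = (101.57 − 2.5132) · e^(0.0138·5/12)
= 99.0568 · e^0.005750 = 99.0568 × 1.005767 = CHF 99.63

CHF 99.63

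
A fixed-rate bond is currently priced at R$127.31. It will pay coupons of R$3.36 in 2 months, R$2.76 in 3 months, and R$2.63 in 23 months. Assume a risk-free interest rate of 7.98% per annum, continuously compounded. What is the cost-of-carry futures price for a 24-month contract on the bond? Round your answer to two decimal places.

PV(coupons) I = 3.36·e^(−0.0798·2/12) + 2.76·e^(−0.0798·3/12) + 2.63·e^(−0.0798·23/12)
I = 3.3156 + 2.7055 + 2.2570 = 8.2781
F = (S − I)·e^(rT) = (127.31 − 8.2781) · e^(0.0798·24/12)
= 119.0319 · e^0.159600 = 119.0319 × 1.173042 = R$139.63

R$139.63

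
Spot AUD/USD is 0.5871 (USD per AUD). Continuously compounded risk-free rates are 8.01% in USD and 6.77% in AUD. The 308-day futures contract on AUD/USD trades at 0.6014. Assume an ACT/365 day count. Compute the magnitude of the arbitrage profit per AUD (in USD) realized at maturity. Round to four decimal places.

Fair futures: F* = S·e^(carry·T), with carry = (r_USD − r_AUD) = 0.0801 − 0.0677 = 0.0124
F* = 0.5871 · e^(0.0124 × 308/365) = 0.5871 · e^0.010464 = 0.5871 × 1.010519 = 0.5933
Market 0.6014 > fair 0.5933: forward overpriced → cash-and-carry (buy spot, short the forward).
At maturity, profit = |F_mkt − F*| = |0.6014 − 0.5933| = 0.0081 per AUD (in USD)

0.0081 per AUD (in USD)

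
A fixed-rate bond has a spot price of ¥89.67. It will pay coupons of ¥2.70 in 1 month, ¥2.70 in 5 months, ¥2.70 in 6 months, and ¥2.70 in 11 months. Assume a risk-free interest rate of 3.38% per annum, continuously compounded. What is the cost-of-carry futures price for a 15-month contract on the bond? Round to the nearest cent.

¥82.45

PV(coupons) I = 2.70·e^(−0.0338·1/12) + 2.70·e^(−0.0338·5/12) + 2.70·e^(−0.0338·6/12) + 2.70·e^(−0.0338·11/12)
I = 2.6924 + 2.6622 + 2.6548 + 2.6176 = 10.6270
F = (S − I)·e^(rT) = (89.67 − 10.6270) · e^(0.0338·15/12)
= 79.0430 · e^0.042250 = 79.0430 × 1.043155 = ¥82.45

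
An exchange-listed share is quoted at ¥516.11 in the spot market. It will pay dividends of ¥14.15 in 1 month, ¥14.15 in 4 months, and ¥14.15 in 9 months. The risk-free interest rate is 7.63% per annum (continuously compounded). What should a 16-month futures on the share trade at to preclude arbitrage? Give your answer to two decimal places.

PV(dividends) I = 14.15·e^(−0.0763·1/12) + 14.15·e^(−0.0763·4/12) + 14.15·e^(−0.0763·9/12)
I = 14.0603 + 13.7947 + 13.3630 = 41.2180
F = (S − I)·e^(rT) = (516.11 − 41.2180) · e^(0.0763·16/12)
= 474.8920 · e^0.101733 = 474.8920 × 1.107088 = ¥525.75

¥525.75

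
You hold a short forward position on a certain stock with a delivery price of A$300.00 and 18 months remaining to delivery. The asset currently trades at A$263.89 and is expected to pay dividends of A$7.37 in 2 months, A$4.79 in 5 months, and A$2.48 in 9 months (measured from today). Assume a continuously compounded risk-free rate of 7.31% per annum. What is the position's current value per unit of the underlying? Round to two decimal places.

PV(remaining dividends) I = 7.37·e^(−0.0731·2/12) + 4.79·e^(−0.0731·5/12) + 2.48·e^(−0.0731·9/12) = 14.2748
Current forward F = (S − I)·e^(rT) = (263.89 − 14.2748)·e^(0.0731·18/12) = 249.6152 × 1.115887 = 278.5424
Value (long) = (F − K)·e^(−rT) = (278.5424 − 300.00) × 0.896148 = -19.2292
Short position value = −(long value) = A$19.23

A$19.23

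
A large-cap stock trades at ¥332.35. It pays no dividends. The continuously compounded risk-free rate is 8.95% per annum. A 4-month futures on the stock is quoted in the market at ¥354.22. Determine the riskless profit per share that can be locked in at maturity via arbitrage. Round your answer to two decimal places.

Fair futures: F* = S·e^(carry·T), with carry = r = 0.0895
F* = 332.35 · e^(0.0895 × 4/12) = 332.35 · e^0.029833 = 332.35 × 1.030282 = ¥342.4142
Market ¥354.22 > fair ¥342.4142: forward overpriced → cash-and-carry (buy spot, short the forward).
At maturity, profit = |F_mkt − F*| = |354.22 − 342.4142| = ¥11.81 per share

¥11.81 per share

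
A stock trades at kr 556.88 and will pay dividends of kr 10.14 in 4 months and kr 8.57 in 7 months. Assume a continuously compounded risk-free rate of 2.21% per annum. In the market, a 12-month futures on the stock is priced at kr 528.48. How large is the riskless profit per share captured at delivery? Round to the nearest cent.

kr 21.90 per share

PV(dividends) I = 10.14·e^(−0.0221·4/12) + 8.57·e^(−0.0221·7/12) = 18.5258
Fair futures F* = (S − I)·e^(rT) = (556.88 − 18.5258)·e^0.022100 = 538.3542 × 1.022346 = 550.3843
Market kr 528.48 < fair 550.3843: forward underpriced → reverse cash-and-carry (short the stock, invest proceeds at r, pay the dividends, go long the forward).
Profit at T = |F_mkt − F*| = |528.48 − 550.3843| = kr 21.90 per share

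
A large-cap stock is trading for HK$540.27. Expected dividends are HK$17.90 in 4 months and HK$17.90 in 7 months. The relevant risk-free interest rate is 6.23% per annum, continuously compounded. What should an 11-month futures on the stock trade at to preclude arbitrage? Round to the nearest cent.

PV(dividends) I = 17.90·e^(−0.0623·4/12) + 17.90·e^(−0.0623·7/12)
I = 17.5321 + 17.2612 = 34.7933
F = (S − I)·e^(rT) = (540.27 − 34.7933) · e^(0.0623·11/12)
= 505.4767 · e^0.057108 = 505.4767 × 1.058770 = HK$535.18

HK$535.18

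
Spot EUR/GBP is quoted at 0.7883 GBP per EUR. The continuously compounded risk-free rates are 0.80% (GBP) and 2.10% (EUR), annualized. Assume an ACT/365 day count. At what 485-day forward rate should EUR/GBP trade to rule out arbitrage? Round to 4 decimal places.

F = S·e^((r_GBP − r_EUR)T) = 0.7883 · e^((0.0080 − 0.0210) × 485/365)
= 0.7883 · e^-0.017274 = 0.7883 × 0.982874
F = 0.7748 GBP per EUR

0.7748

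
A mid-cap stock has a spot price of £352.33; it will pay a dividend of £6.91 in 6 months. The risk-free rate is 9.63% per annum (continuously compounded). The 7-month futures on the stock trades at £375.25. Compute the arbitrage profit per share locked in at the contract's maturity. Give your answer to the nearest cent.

PV(dividends) I = 6.91·e^(−0.0963·6/12) = 6.5852
Fair futures F* = (S − I)·e^(rT) = (352.33 − 6.5852)·e^0.056175 = 345.7448 × 1.057783 = 365.7230
Market £375.25 > fair 365.7230: forward overpriced → cash-and-carry (borrow at r, buy the stock and collect the dividends, short the forward).
Profit at T = |F_mkt − F*| = |375.25 − 365.7230| = £9.53 per share

£9.53 per share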